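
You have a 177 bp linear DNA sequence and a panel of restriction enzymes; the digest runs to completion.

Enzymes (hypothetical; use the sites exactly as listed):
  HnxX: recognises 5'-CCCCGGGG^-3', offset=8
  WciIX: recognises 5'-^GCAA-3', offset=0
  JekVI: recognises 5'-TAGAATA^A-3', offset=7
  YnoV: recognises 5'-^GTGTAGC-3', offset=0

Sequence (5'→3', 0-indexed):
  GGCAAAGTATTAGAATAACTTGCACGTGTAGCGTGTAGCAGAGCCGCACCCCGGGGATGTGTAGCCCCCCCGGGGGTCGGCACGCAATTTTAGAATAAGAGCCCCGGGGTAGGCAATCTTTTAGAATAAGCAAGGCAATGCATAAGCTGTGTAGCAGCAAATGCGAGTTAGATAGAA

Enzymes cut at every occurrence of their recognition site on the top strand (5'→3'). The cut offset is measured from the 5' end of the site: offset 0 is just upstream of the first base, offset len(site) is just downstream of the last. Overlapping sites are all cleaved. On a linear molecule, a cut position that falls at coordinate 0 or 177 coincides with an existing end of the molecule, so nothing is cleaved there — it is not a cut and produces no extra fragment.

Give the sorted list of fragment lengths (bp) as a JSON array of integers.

[1,1,2,3,5,7,8,8,8,12,14,14,16,16,17,21,24]

Per-enzyme occurrences:
  HnxX (CCCCGGGG, off=8): starts [48, 67, 101] → cuts [56, 75, 109]
  WciIX (GCAA, off=0): starts [1, 83, 112, 129, 134, 156] → cuts [1, 83, 112, 129, 134, 156]
  JekVI (TAGAATAA, off=7): starts [10, 90, 121] → cuts [17, 97, 128]
  YnoV (GTGTAGC, off=0): starts [25, 32, 58, 148] → cuts [25, 32, 58, 148]

Pooled cuts: [1, 17, 25, 32, 56, 58, 75, 83, 97, 109, 112, 128, 129, 134, 148, 156]

Fragment lengths:
  [0,1): 1 bp
  [1,17): 16 bp
  [17,25): 8 bp
  [25,32): 7 bp
  [32,56): 24 bp
  [56,58): 2 bp
  [58,75): 17 bp
  [75,83): 8 bp
  [83,97): 14 bp
  [97,109): 12 bp
  [109,112): 3 bp
  [112,128): 16 bp
  [128,129): 1 bp
  [129,134): 5 bp
  [134,148): 14 bp
  [148,156): 8 bp
  [156,177): 21 bp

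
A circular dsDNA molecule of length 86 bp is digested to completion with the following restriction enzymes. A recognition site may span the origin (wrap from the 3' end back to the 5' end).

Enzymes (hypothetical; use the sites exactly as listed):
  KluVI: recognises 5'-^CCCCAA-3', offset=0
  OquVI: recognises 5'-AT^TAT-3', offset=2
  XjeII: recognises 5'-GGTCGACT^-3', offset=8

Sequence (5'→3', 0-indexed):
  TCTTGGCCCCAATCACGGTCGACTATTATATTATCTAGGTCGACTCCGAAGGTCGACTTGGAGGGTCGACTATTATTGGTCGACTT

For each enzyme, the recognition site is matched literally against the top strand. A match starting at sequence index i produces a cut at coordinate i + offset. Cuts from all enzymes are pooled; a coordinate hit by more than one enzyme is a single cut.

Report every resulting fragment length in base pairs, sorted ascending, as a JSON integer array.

[2,2,5,7,12,13,13,14,18]

Scan for sites:
  KluVI CCCCAA/0: at [6] ⇒ [6]
  OquVI ATTAT/2: at [24, 29, 71] ⇒ [26, 31, 73]
  XjeII GGTCGACT/8: at [16, 37, 50, 63, 77] ⇒ [24, 45, 58, 71, 85]

All cut coordinates (distinct, sorted): [6, 24, 26, 31, 45, 58, 71, 73, 85]

Fragment lengths:
  6→24: 18 bp
  24→26: 2 bp
  26→31: 5 bp
  31→45: 14 bp
  45→58: 13 bp
  58→71: 13 bp
  71→73: 2 bp
  73→85: 12 bp
  85→6 (wrap): 86-85+6 = 7 bp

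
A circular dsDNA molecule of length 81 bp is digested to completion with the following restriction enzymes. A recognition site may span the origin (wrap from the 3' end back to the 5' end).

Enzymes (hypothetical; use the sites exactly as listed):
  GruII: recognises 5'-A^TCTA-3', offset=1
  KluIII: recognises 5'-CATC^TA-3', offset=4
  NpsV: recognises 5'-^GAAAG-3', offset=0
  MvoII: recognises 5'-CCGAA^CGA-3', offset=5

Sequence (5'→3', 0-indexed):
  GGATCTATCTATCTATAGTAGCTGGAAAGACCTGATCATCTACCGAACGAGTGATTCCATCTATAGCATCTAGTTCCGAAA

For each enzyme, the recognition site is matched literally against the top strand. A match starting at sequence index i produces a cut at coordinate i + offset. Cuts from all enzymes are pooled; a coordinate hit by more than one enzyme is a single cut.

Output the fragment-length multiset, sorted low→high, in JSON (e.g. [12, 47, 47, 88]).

Site scan:
  GruII ATCTA/1: at [2, 6, 10, 37, 58, 67] ⇒ [3, 7, 11, 38, 59, 68]
  KluIII CATCTA/4: at [36, 57, 66] ⇒ [40, 61, 70]
  NpsV GAAAG/0: at [24, 77] ⇒ [24, 77]
  MvoII CCGAACGA/5: at [42] ⇒ [47]

All cut coordinates (distinct, sorted): [3, 7, 11, 24, 38, 40, 47, 59, 61, 68, 70, 77]

Fragments:
  3→7: 4 bp
  7→11: 4 bp
  11→24: 13 bp
  24→38: 14 bp
  38→40: 2 bp
  40→47: 7 bp
  47→59: 12 bp
  59→61: 2 bp
  61→68: 7 bp
  68→70: 2 bp
  70→77: 7 bp
  77→3 (wrap): 81-77+3 = 7 bp

[2,2,2,4,4,7,7,7,7,12,13,14]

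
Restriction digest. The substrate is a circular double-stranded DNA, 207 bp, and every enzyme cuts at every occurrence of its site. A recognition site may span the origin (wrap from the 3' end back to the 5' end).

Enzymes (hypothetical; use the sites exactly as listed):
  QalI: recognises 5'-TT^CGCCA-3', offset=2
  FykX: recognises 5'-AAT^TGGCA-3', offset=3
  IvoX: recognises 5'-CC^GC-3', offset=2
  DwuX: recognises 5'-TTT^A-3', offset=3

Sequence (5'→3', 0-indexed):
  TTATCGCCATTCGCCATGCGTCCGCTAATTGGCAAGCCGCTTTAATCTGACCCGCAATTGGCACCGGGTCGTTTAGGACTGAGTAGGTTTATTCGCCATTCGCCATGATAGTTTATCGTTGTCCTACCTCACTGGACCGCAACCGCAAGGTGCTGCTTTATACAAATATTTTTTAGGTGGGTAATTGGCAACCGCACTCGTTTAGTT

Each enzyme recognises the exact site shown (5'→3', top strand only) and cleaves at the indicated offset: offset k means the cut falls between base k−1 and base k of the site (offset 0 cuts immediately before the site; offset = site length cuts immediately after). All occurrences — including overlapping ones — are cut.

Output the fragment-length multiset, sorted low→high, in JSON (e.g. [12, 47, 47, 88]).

[3,5,5,6,6,6,7,8,9,9,10,10,11,12,14,15,15,16,16,24]

Scan for sites:
  QalI TTCGCCA/2: at [9, 91, 98] ⇒ [11, 93, 100]
  FykX AATTGGCA/3: at [26, 55, 182] ⇒ [29, 58, 185]
  IvoX CCGC/2: at [21, 36, 51, 136, 142, 191] ⇒ [23, 38, 53, 138, 144, 193]
  DwuX TTTA/3: at [40, 71, 87, 111, 156, 171, 200, 206] ⇒ [2, 43, 74, 90, 114, 159, 174, 203]

All cut coordinates (distinct, sorted): [2, 11, 23, 29, 38, 43, 53, 58, 74, 90, 93, 100, 114, 138, 144, 159, 174, 185, 193, 203]

Fragments:
  2→11: 9 bp
  11→23: 12 bp
  23→29: 6 bp
  29→38: 9 bp
  38→43: 5 bp
  43→53: 10 bp
  53→58: 5 bp
  58→74: 16 bp
  74→90: 16 bp
  90→93: 3 bp
  93→100: 7 bp
  100→114: 14 bp
  114→138: 24 bp
  138→144: 6 bp
  144→159: 15 bp
  159→174: 15 bp
  174→185: 11 bp
  185→193: 8 bp
  193→203: 10 bp
  203→2 (wrap): 207-203+2 = 6 bp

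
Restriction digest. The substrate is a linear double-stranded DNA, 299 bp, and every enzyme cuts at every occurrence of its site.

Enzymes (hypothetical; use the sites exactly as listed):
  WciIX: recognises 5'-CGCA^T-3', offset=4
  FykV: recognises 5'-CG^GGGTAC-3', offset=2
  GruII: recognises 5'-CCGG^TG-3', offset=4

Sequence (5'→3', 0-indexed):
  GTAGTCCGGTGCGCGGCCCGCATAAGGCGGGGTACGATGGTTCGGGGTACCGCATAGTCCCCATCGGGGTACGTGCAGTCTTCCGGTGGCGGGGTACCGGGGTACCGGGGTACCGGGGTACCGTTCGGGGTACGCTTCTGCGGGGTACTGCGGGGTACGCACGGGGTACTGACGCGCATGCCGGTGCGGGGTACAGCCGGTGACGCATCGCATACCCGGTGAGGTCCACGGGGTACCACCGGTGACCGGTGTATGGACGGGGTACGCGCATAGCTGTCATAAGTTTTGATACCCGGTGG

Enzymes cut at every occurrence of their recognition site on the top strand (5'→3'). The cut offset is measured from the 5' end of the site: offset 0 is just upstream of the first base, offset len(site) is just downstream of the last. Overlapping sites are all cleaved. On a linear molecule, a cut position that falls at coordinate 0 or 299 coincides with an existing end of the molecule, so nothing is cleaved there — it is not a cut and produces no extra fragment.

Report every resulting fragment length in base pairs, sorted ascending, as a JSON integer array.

[3,4,5,5,6,7,7,7,7,8,8,8,9,10,10,10,11,11,11,12,12,12,12,13,15,15,15,20,26]

Scan for sites:
  WciIX (CGCAT, off=4): starts [18, 50, 174, 203, 208, 266] → cuts [22, 54, 178, 207, 212, 270]
  FykV (CGGGGTAC, off=2): starts [27, 42, 64, 89, 97, 105, 113, 125, 140, 150, 161, 186, 228, 257] → cuts [29, 44, 66, 91, 99, 107, 115, 127, 142, 152, 163, 188, 230, 259]
  GruII (CCGGTG, off=4): starts [5, 82, 180, 196, 215, 238, 245, 292] → cuts [9, 86, 184, 200, 219, 242, 249, 296]

All cut coordinates (distinct, sorted): [9, 22, 29, 44, 54, 66, 86, 91, 99, 107, 115, 127, 142, 152, 163, 178, 184, 188, 200, 207, 212, 219, 230, 242, 249, 259, 270, 296]

Fragments:
  [0,9): 9 bp
  [9,22): 13 bp
  [22,29): 7 bp
  [29,44): 15 bp
  [44,54): 10 bp
  [54,66): 12 bp
  [66,86): 20 bp
  [86,91): 5 bp
  [91,99): 8 bp
  [99,107): 8 bp
  [107,115): 8 bp
  [115,127): 12 bp
  [127,142): 15 bp
  [142,152): 10 bp
  [152,163): 11 bp
  [163,178): 15 bp
  [178,184): 6 bp
  [184,188): 4 bp
  [188,200): 12 bp
  [200,207): 7 bp
  [207,212): 5 bp
  [212,219): 7 bp
  [219,230): 11 bp
  [230,242): 12 bp
  [242,249): 7 bp
  [249,259): 10 bp
  [259,270): 11 bp
  [270,296): 26 bp
  [296,299): 3 bp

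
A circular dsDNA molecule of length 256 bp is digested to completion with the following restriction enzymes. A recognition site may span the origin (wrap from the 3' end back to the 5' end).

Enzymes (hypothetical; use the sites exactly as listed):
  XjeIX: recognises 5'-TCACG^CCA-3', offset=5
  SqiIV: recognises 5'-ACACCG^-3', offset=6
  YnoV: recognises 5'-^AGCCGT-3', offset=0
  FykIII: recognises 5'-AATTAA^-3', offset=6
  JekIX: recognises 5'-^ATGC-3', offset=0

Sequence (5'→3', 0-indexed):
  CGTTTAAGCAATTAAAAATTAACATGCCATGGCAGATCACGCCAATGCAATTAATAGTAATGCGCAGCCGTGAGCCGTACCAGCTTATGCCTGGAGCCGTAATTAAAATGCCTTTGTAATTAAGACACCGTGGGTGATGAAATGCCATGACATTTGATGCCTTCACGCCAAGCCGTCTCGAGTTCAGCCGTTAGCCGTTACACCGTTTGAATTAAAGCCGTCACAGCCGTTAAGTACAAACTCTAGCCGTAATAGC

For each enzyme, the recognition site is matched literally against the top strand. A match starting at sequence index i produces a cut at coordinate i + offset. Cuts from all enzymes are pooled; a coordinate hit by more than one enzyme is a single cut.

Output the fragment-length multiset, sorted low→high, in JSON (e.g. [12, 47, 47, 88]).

Scan for sites:
  XjeIX TCACGCCA/5: at [36, 162] ⇒ [41, 167]
  SqiIV ACACCG/6: at [124, 199] ⇒ [130, 205]
  YnoV AGCCGT/0: at [65, 72, 94, 170, 185, 192, 215, 224, 244, 253] ⇒ [65, 72, 94, 170, 185, 192, 215, 224, 244, 253]
  FykIII AATTAA/6: at [9, 16, 48, 100, 117, 209] ⇒ [15, 22, 54, 106, 123, 215]
  JekIX ATGC/0: at [23, 44, 59, 86, 107, 141, 156] ⇒ [23, 44, 59, 86, 107, 141, 156]

Pooled cuts: [15, 22, 23, 41, 44, 54, 59, 65, 72, 86, 94, 106, 107, 123, 130, 141, 156, 167, 170, 185, 192, 205, 215, 224, 244, 253]

Fragment lengths:
  15→22: 7 bp
  22→23: 1 bp
  23→41: 18 bp
  41→44: 3 bp
  44→54: 10 bp
  54→59: 5 bp
  59→65: 6 bp
  65→72: 7 bp
  72→86: 14 bp
  86→94: 8 bp
  94→106: 12 bp
  106→107: 1 bp
  107→123: 16 bp
  123→130: 7 bp
  130→141: 11 bp
  141→156: 15 bp
  156→167: 11 bp
  167→170: 3 bp
  170→185: 15 bp
  185→192: 7 bp
  192→205: 13 bp
  205→215: 10 bp
  215→224: 9 bp
  224→244: 20 bp
  244→253: 9 bp
  253→15 (wrap): 256-253+15 = 18 bp

[1,1,3,3,5,6,7,7,7,7,8,9,9,10,10,11,11,12,13,14,15,15,16,18,18,20]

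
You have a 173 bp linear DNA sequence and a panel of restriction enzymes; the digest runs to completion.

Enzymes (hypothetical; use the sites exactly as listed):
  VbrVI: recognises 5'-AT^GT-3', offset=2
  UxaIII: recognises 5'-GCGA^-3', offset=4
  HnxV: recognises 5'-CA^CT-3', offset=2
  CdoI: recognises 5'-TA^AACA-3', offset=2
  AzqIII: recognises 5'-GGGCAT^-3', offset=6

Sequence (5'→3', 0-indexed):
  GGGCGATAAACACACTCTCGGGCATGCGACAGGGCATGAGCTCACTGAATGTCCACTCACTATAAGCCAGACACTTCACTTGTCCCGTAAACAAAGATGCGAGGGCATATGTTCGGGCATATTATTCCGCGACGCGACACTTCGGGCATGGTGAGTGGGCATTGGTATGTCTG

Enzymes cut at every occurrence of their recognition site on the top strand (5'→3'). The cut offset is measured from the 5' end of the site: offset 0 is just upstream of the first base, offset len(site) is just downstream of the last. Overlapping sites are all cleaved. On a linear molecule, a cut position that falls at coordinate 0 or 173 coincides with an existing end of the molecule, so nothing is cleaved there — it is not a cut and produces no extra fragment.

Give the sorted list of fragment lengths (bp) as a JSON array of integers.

Scan for sites:
  VbrVI ATGT/2: at [48, 108, 166] ⇒ [50, 110, 168]
  UxaIII GCGA/4: at [2, 25, 98, 128, 133] ⇒ [6, 29, 102, 132, 137]
  HnxV CACT/2: at [12, 42, 53, 57, 71, 76, 137] ⇒ [14, 44, 55, 59, 73, 78, 139]
  CdoI TAAACA/2: at [6, 87] ⇒ [8, 89]
  AzqIII GGGCAT/6: at [19, 31, 102, 114, 143, 156] ⇒ [25, 37, 108, 120, 149, 162]

Pooled cuts: [6, 8, 14, 25, 29, 37, 44, 50, 55, 59, 73, 78, 89, 102, 108, 110, 120, 132, 137, 139, 149, 162, 168]

Fragment lengths:
  [0,6): 6 bp
  [6,8): 2 bp
  [8,14): 6 bp
  [14,25): 11 bp
  [25,29): 4 bp
  [29,37): 8 bp
  [37,44): 7 bp
  [44,50): 6 bp
  [50,55): 5 bp
  [55,59): 4 bp
  [59,73): 14 bp
  [73,78): 5 bp
  [78,89): 11 bp
  [89,102): 13 bp
  [102,108): 6 bp
  [108,110): 2 bp
  [110,120): 10 bp
  [120,132): 12 bp
  [132,137): 5 bp
  [137,139): 2 bp
  [139,149): 10 bp
  [149,162): 13 bp
  [162,168): 6 bp
  [168,173): 5 bp

[2,2,2,4,4,5,5,5,5,6,6,6,6,6,7,8,10,10,11,11,12,13,13,14]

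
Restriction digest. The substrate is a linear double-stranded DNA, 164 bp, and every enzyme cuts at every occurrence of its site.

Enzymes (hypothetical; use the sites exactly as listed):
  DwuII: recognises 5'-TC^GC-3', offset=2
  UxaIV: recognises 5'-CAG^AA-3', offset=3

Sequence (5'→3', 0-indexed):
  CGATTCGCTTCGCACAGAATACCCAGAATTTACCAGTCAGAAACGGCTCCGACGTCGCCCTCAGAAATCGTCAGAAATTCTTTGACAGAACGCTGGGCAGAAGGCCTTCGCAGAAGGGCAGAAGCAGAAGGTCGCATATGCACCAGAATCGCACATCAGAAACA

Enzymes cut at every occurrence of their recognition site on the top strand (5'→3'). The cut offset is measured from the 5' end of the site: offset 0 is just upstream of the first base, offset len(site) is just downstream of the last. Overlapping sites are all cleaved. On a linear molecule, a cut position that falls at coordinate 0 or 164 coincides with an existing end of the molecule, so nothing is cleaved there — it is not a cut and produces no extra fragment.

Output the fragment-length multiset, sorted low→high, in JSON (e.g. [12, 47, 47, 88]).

Site scan:
  DwuII TCGC/2: at [4, 9, 54, 107, 131, 148] ⇒ [6, 11, 56, 109, 133, 150]
  UxaIV CAGAA/3: at [14, 23, 37, 61, 71, 85, 97, 110, 118, 124, 143, 156] ⇒ [17, 26, 40, 64, 74, 88, 100, 113, 121, 127, 146, 159]

Pooled cuts: [6, 11, 17, 26, 40, 56, 64, 74, 88, 100, 109, 113, 121, 127, 133, 146, 150, 159]

Fragments:
  [0,6): 6 bp
  [6,11): 5 bp
  [11,17): 6 bp
  [17,26): 9 bp
  [26,40): 14 bp
  [40,56): 16 bp
  [56,64): 8 bp
  [64,74): 10 bp
  [74,88): 14 bp
  [88,100): 12 bp
  [100,109): 9 bp
  [109,113): 4 bp
  [113,121): 8 bp
  [121,127): 6 bp
  [127,133): 6 bp
  [133,146): 13 bp
  [146,150): 4 bp
  [150,159): 9 bp
  [159,164): 5 bp

[4,4,5,5,6,6,6,6,8,8,9,9,9,10,12,13,14,14,16]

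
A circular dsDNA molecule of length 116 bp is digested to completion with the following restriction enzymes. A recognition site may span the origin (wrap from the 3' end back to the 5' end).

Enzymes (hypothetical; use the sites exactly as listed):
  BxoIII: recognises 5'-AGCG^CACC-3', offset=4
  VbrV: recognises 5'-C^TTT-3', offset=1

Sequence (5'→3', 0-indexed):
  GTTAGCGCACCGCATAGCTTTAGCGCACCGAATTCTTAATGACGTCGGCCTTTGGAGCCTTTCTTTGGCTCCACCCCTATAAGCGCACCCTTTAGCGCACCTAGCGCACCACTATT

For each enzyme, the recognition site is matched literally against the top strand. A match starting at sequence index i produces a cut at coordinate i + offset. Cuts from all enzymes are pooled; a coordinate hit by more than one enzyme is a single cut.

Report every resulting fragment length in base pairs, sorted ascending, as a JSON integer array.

Per-enzyme occurrences:
  BxoIII AGCGCACC/4: at [3, 21, 81, 93, 102] ⇒ [7, 25, 85, 97, 106]
  VbrV CTTT/1: at [17, 49, 58, 62, 89] ⇒ [18, 50, 59, 63, 90]

All cut coordinates (distinct, sorted): [7, 18, 25, 50, 59, 63, 85, 90, 97, 106]

Fragment lengths:
  7→18: 11 bp
  18→25: 7 bp
  25→50: 25 bp
  50→59: 9 bp
  59→63: 4 bp
  63→85: 22 bp
  85→90: 5 bp
  90→97: 7 bp
  97→106: 9 bp
  106→7 (wrap): 116-106+7 = 17 bp

[4,5,7,7,9,9,11,17,22,25]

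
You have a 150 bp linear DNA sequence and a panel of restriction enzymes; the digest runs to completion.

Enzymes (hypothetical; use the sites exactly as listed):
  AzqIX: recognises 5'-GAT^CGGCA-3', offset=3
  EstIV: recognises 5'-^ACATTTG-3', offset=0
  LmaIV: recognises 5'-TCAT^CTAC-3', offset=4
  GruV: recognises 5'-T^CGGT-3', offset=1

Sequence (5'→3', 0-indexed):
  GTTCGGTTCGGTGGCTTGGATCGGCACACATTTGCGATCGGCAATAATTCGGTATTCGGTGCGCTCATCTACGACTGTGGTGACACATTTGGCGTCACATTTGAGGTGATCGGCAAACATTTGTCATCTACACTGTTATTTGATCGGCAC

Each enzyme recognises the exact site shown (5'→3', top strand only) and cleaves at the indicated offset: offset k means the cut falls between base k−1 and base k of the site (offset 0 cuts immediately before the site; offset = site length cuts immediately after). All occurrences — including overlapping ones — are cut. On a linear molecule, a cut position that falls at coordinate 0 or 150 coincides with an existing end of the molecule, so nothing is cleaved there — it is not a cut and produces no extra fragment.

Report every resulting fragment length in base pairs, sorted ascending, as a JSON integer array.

[3,5,6,6,6,7,11,11,11,12,12,13,14,16,17]

Per-enzyme occurrences:
  AzqIX (GATCGGCA, off=3): starts [18, 35, 107, 141] → cuts [21, 38, 110, 144]
  EstIV (ACATTTG, off=0): starts [27, 84, 96, 116] → cuts [27, 84, 96, 116]
  LmaIV (TCATCTAC, off=4): starts [64, 123] → cuts [68, 127]
  GruV (TCGGT, off=1): starts [2, 7, 48, 55] → cuts [3, 8, 49, 56]

Pooled cuts: [3, 8, 21, 27, 38, 49, 56, 68, 84, 96, 110, 116, 127, 144]

Fragment lengths:
  [0,3): 3 bp
  [3,8): 5 bp
  [8,21): 13 bp
  [21,27): 6 bp
  [27,38): 11 bp
  [38,49): 11 bp
  [49,56): 7 bp
  [56,68): 12 bp
  [68,84): 16 bp
  [84,96): 12 bp
  [96,110): 14 bp
  [110,116): 6 bp
  [116,127): 11 bp
  [127,144): 17 bp
  [144,150): 6 bp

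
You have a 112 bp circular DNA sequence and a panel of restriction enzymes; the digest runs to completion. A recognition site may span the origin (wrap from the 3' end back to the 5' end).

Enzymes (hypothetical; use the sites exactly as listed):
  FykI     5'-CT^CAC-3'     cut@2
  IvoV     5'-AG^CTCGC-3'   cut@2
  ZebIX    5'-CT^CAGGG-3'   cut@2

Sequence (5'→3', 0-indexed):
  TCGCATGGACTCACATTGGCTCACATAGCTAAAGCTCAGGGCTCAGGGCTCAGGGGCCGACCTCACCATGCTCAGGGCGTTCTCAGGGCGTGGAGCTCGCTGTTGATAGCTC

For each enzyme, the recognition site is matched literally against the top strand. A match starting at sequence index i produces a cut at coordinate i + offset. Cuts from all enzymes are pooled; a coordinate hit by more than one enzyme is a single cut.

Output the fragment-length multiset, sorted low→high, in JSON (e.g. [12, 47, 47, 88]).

[7,7,9,10,11,12,13,15,28]

Scan for sites:
  FykI CTCAC/2: at [9, 19, 61] ⇒ [11, 21, 63]
  IvoV AGCTCGC/2: at [93] ⇒ [95]
  ZebIX CTCAGGG/2: at [34, 41, 48, 70, 81] ⇒ [36, 43, 50, 72, 83]

All cut coordinates (distinct, sorted): [11, 21, 36, 43, 50, 63, 72, 83, 95]

Fragments:
  11→21: 10 bp
  21→36: 15 bp
  36→43: 7 bp
  43→50: 7 bp
  50→63: 13 bp
  63→72: 9 bp
  72→83: 11 bp
  83→95: 12 bp
  95→11 (wrap): 112-95+11 = 28 bp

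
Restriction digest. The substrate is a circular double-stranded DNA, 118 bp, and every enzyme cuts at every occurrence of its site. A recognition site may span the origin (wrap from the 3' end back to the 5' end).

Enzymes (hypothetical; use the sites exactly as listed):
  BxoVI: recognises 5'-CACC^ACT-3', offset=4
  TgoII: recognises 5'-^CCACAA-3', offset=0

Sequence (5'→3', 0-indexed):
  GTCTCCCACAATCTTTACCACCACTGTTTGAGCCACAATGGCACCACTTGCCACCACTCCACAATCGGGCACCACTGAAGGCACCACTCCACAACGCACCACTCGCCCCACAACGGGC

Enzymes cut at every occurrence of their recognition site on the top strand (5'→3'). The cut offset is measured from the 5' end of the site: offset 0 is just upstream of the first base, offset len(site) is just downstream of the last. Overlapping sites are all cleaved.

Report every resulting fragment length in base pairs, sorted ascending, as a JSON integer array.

Scan for sites:
  BxoVI (CACCACT, off=4): starts [18, 41, 51, 69, 81, 96] → cuts [22, 45, 55, 73, 85, 100]
  TgoII (CCACAA, off=0): starts [5, 32, 58, 88, 107] → cuts [5, 32, 58, 88, 107]

All cut coordinates (distinct, sorted): [5, 22, 32, 45, 55, 58, 73, 85, 88, 100, 107]

Fragments:
  5→22: 17 bp
  22→32: 10 bp
  32→45: 13 bp
  45→55: 10 bp
  55→58: 3 bp
  58→73: 15 bp
  73→85: 12 bp
  85→88: 3 bp
  88→100: 12 bp
  100→107: 7 bp
  107→5 (wrap): 118-107+5 = 16 bp

[3,3,7,10,10,12,12,13,15,16,17]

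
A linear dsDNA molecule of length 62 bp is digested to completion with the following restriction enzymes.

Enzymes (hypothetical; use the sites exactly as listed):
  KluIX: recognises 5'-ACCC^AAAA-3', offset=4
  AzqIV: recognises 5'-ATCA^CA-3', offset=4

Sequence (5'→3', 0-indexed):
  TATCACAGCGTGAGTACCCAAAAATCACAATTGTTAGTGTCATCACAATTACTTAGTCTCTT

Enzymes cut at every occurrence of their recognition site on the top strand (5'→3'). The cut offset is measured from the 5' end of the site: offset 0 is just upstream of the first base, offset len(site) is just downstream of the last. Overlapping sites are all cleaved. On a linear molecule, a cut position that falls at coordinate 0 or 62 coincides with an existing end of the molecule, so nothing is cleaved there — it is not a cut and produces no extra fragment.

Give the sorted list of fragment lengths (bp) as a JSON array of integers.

Scan for sites:
  KluIX (ACCCAAAA, off=4): starts [15] → cuts [19]
  AzqIV (ATCACA, off=4): starts [1, 23, 41] → cuts [5, 27, 45]

Pooled cuts: [5, 19, 27, 45]

Fragments:
  [0,5): 5 bp
  [5,19): 14 bp
  [19,27): 8 bp
  [27,45): 18 bp
  [45,62): 17 bp

[5,8,14,17,18]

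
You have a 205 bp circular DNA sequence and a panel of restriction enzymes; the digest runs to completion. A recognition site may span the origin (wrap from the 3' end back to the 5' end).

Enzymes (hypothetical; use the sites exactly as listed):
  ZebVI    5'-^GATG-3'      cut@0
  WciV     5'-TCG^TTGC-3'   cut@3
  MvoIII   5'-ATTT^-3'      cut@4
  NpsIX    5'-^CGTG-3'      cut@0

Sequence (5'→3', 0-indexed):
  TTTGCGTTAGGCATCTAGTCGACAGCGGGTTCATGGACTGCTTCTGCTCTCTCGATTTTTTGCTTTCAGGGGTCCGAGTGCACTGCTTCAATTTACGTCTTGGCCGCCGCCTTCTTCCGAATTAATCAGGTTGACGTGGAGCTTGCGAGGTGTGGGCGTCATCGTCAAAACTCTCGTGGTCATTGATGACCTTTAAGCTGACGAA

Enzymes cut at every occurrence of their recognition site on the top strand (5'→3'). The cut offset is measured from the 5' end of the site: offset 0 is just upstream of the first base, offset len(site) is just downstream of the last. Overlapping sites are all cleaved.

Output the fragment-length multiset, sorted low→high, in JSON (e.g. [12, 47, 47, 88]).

Site scan:
  ZebVI GATG/0: at [184] ⇒ [184]
  WciV (TCGTTGC, off=3): no sites
  MvoIII ATTT/4: at [54, 90, 204] ⇒ [3, 58, 94]
  NpsIX CGTG/0: at [134, 174] ⇒ [134, 174]

All cut coordinates (distinct, sorted): [3, 58, 94, 134, 174, 184]

Fragments:
  3→58: 55 bp
  58→94: 36 bp
  94→134: 40 bp
  134→174: 40 bp
  174→184: 10 bp
  184→3 (wrap): 205-184+3 = 24 bp

[10,24,36,40,40,55]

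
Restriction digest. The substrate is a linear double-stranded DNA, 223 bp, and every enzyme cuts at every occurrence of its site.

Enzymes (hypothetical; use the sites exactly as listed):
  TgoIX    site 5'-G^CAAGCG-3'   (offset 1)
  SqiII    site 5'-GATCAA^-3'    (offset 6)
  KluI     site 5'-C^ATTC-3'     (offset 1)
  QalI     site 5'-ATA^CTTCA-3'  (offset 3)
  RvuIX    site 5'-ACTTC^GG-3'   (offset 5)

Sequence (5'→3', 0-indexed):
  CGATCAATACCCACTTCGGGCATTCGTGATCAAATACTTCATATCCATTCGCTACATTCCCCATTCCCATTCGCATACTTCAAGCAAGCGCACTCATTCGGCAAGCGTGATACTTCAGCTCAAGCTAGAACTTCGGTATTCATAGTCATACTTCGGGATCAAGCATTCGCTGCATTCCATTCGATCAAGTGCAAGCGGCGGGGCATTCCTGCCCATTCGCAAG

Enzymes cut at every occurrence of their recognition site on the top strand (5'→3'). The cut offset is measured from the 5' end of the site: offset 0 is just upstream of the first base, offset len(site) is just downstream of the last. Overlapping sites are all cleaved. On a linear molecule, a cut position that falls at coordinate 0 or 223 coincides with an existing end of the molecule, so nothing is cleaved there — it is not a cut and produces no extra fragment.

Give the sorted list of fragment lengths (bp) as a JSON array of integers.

[2,3,3,4,5,6,6,7,7,7,8,9,9,9,9,10,10,10,10,11,11,12,13,20,22]

Site scan:
  TgoIX (GCAAGCG, off=1): starts [83, 100, 190] → cuts [84, 101, 191]
  SqiII (GATCAA, off=6): starts [1, 27, 156, 182] → cuts [7, 33, 162, 188]
  KluI (CATTC, off=1): starts [20, 45, 54, 61, 67, 94, 163, 172, 177, 203, 213] → cuts [21, 46, 55, 62, 68, 95, 164, 173, 178, 204, 214]
  QalI (ATACTTCA, off=3): starts [33, 74, 109] → cuts [36, 77, 112]
  RvuIX (ACTTCGG, off=5): starts [12, 129, 149] → cuts [17, 134, 154]

Pooled cuts: [7, 17, 21, 33, 36, 46, 55, 62, 68, 77, 84, 95, 101, 112, 134, 154, 162, 164, 173, 178, 188, 191, 204, 214]

Fragments:
  [0,7): 7 bp
  [7,17): 10 bp
  [17,21): 4 bp
  [21,33): 12 bp
  [33,36): 3 bp
  [36,46): 10 bp
  [46,55): 9 bp
  [55,62): 7 bp
  [62,68): 6 bp
  [68,77): 9 bp
  [77,84): 7 bp
  [84,95): 11 bp
  [95,101): 6 bp
  [101,112): 11 bp
  [112,134): 22 bp
  [134,154): 20 bp
  [154,162): 8 bp
  [162,164): 2 bp
  [164,173): 9 bp
  [173,178): 5 bp
  [178,188): 10 bp
  [188,191): 3 bp
  [191,204): 13 bp
  [204,214): 10 bp
  [214,223): 9 bp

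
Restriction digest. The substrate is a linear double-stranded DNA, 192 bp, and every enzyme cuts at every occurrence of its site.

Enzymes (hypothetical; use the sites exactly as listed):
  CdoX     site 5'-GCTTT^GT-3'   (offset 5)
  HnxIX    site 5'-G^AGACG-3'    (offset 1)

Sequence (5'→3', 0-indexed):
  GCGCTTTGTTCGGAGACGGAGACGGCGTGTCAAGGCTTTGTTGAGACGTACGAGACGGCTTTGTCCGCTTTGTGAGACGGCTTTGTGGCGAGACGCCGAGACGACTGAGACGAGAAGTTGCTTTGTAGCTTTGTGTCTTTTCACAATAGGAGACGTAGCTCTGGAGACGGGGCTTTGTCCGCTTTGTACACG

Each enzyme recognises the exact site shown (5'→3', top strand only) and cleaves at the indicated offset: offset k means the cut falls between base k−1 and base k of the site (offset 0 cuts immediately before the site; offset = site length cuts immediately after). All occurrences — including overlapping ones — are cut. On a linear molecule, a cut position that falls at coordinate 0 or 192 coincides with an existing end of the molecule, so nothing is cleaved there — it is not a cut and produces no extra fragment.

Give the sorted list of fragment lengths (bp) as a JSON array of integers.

Per-enzyme occurrences:
  CdoX GCTTTGT/5: at [2, 34, 57, 66, 79, 119, 127, 171, 180] ⇒ [7, 39, 62, 71, 84, 124, 132, 176, 185]
  HnxIX GAGACG/1: at [12, 18, 42, 51, 73, 89, 97, 106, 149, 163] ⇒ [13, 19, 43, 52, 74, 90, 98, 107, 150, 164]

Pooled cuts: [7, 13, 19, 39, 43, 52, 62, 71, 74, 84, 90, 98, 107, 124, 132, 150, 164, 176, 185]

Fragment lengths:
  [0,7): 7 bp
  [7,13): 6 bp
  [13,19): 6 bp
  [19,39): 20 bp
  [39,43): 4 bp
  [43,52): 9 bp
  [52,62): 10 bp
  [62,71): 9 bp
  [71,74): 3 bp
  [74,84): 10 bp
  [84,90): 6 bp
  [90,98): 8 bp
  [98,107): 9 bp
  [107,124): 17 bp
  [124,132): 8 bp
  [132,150): 18 bp
  [150,164): 14 bp
  [164,176): 12 bp
  [176,185): 9 bp
  [185,192): 7 bp

[3,4,6,6,6,7,7,8,8,9,9,9,9,10,10,12,14,17,18,20]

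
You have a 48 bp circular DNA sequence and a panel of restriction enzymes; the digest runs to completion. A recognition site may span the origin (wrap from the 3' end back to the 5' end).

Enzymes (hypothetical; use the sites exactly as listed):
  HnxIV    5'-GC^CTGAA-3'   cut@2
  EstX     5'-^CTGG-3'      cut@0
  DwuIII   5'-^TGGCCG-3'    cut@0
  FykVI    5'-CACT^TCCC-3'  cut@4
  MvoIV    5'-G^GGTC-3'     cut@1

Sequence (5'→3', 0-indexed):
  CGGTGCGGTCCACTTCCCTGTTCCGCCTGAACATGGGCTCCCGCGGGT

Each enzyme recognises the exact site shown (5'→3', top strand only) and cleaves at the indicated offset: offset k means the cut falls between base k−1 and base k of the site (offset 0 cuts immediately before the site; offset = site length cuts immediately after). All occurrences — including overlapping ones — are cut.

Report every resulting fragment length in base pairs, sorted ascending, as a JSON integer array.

Per-enzyme occurrences:
  HnxIV GCCTGAA/2: at [24] ⇒ [26]
  EstX (CTGG, off=0): no sites
  DwuIII (TGGCCG, off=0): no sites
  FykVI CACTTCCC/4: at [10] ⇒ [14]
  MvoIV GGGTC/1: at [44] ⇒ [45]

All cut coordinates (distinct, sorted): [14, 26, 45]

Fragment lengths:
  14→26: 12 bp
  26→45: 19 bp
  45→14 (wrap): 48-45+14 = 17 bp

[12,17,19]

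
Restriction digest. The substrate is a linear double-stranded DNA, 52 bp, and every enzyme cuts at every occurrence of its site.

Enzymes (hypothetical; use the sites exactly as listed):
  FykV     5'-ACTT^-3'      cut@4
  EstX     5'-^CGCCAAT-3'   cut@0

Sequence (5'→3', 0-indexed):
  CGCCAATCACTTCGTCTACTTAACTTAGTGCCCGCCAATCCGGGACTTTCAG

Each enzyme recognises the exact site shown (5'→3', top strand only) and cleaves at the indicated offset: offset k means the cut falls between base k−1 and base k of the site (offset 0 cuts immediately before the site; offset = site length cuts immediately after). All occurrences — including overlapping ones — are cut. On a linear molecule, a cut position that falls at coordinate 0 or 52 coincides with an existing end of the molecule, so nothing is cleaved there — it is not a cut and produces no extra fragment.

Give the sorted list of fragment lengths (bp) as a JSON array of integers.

Site scan:
  FykV (ACTT, off=4): starts [8, 17, 22, 44] → cuts [12, 21, 26, 48]
  EstX (CGCCAAT, off=0): starts [0, 32] → cuts [32] (position 0 is a terminus of the linear molecule — no cut)

Pooled cuts: [12, 21, 26, 32, 48]

Fragments:
  [0,12): 12 bp
  [12,21): 9 bp
  [21,26): 5 bp
  [26,32): 6 bp
  [32,48): 16 bp
  [48,52): 4 bp

[4,5,6,9,12,16]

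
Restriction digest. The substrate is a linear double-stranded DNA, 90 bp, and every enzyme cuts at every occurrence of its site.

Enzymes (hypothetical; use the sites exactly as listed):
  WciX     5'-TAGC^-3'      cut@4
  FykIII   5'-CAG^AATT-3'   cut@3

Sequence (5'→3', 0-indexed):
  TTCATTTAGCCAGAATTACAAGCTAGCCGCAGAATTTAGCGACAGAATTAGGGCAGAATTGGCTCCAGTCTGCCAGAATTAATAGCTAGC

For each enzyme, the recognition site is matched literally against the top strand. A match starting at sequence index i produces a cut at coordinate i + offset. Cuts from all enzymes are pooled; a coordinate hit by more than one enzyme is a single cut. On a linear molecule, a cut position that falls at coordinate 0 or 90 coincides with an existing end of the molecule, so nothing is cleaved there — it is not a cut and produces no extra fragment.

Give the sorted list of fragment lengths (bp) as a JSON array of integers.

[3,4,5,5,8,10,10,11,14,20]

Site scan:
  WciX TAGC/4: at [6, 23, 36, 82, 86] ⇒ [10, 27, 40, 86] (position 90 is a terminus of the linear molecule — no cut)
  FykIII CAGAATT/3: at [10, 29, 42, 53, 73] ⇒ [13, 32, 45, 56, 76]

Pooled cuts: [10, 13, 27, 32, 40, 45, 56, 76, 86]

Fragment lengths:
  [0,10): 10 bp
  [10,13): 3 bp
  [13,27): 14 bp
  [27,32): 5 bp
  [32,40): 8 bp
  [40,45): 5 bp
  [45,56): 11 bp
  [56,76): 20 bp
  [76,86): 10 bp
  [86,90): 4 bp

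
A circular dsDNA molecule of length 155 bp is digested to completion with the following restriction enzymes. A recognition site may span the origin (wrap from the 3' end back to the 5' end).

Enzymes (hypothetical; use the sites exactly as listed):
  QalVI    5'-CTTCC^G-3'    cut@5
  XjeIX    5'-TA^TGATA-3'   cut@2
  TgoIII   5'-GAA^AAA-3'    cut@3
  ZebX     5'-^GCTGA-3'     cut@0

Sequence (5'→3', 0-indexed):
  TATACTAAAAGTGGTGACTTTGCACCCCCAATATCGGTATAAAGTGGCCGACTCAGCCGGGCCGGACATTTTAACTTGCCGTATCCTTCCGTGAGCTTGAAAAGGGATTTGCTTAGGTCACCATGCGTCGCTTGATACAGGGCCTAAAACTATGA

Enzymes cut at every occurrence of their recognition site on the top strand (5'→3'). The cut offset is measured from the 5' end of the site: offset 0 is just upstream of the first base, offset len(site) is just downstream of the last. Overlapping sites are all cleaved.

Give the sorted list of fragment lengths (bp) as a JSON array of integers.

[62,93]

Scan for sites:
  QalVI (CTTCCG, off=5): starts [85] → cuts [90]
  XjeIX (TATGATA, off=2): starts [150] → cuts [152]
  TgoIII (GAAAAA, off=3): no sites
  ZebX (GCTGA, off=0): no sites

Pooled cuts: [90, 152]

Fragment lengths:
  90→152: 62 bp
  152→90 (wrap): 155-152+90 = 93 bp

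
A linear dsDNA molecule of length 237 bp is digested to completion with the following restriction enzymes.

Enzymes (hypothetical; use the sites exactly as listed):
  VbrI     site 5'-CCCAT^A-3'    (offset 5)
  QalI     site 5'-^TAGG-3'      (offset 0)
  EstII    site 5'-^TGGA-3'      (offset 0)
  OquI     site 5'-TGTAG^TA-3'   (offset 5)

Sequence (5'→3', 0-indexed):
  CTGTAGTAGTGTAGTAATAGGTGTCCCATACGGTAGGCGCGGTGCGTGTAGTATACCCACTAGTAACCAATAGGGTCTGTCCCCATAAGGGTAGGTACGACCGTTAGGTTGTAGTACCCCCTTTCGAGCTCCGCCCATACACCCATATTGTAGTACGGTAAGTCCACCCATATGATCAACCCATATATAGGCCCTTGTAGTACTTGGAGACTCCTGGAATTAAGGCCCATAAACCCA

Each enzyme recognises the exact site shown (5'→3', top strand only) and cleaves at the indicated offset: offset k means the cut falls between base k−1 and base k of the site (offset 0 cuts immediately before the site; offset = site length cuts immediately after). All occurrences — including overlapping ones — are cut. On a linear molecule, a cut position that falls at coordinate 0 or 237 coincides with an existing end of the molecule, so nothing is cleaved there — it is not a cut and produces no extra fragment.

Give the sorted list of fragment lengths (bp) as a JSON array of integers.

Per-enzyme occurrences:
  VbrI (CCCATA, off=5): starts [24, 81, 133, 141, 166, 179, 225] → cuts [29, 86, 138, 146, 171, 184, 230]
  QalI (TAGG, off=0): starts [17, 33, 70, 91, 104, 187] → cuts [17, 33, 70, 91, 104, 187]
  EstII (TGGA, off=0): starts [204, 214] → cuts [204, 214]
  OquI (TGTAGTA, off=5): starts [1, 9, 46, 109, 148, 195] → cuts [6, 14, 51, 114, 153, 200]

All cut coordinates (distinct, sorted): [6, 14, 17, 29, 33, 51, 70, 86, 91, 104, 114, 138, 146, 153, 171, 184, 187, 200, 204, 214, 230]

Fragments:
  [0,6): 6 bp
  [6,14): 8 bp
  [14,17): 3 bp
  [17,29): 12 bp
  [29,33): 4 bp
  [33,51): 18 bp
  [51,70): 19 bp
  [70,86): 16 bp
  [86,91): 5 bp
  [91,104): 13 bp
  [104,114): 10 bp
  [114,138): 24 bp
  [138,146): 8 bp
  [146,153): 7 bp
  [153,171): 18 bp
  [171,184): 13 bp
  [184,187): 3 bp
  [187,200): 13 bp
  [200,204): 4 bp
  [204,214): 10 bp
  [214,230): 16 bp
  [230,237): 7 bp

[3,3,4,4,5,6,7,7,8,8,10,10,12,13,13,13,16,16,18,18,19,24]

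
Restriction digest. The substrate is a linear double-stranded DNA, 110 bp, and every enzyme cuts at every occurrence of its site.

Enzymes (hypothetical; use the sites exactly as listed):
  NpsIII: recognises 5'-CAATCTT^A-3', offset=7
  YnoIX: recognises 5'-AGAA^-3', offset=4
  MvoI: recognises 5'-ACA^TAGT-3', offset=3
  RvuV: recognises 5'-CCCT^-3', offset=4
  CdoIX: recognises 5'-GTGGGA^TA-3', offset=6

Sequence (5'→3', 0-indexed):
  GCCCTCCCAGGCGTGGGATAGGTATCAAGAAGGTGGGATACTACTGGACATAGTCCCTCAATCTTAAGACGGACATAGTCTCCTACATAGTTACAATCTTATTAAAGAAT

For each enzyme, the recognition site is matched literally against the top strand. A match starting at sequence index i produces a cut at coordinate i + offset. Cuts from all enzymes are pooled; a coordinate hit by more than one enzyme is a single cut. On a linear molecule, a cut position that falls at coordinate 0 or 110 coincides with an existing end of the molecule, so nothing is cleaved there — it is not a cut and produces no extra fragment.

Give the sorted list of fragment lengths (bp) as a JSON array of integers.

[1,5,7,7,8,9,10,12,12,13,13,13]

Site scan:
  NpsIII (CAATCTTA, off=7): starts [58, 93] → cuts [65, 100]
  YnoIX (AGAA, off=4): starts [27, 105] → cuts [31, 109]
  MvoI (ACATAGT, off=3): starts [47, 72, 84] → cuts [50, 75, 87]
  RvuV (CCCT, off=4): starts [1, 54] → cuts [5, 58]
  CdoIX (GTGGGATA, off=6): starts [12, 32] → cuts [18, 38]

Pooled cuts: [5, 18, 31, 38, 50, 58, 65, 75, 87, 100, 109]

Fragments:
  [0,5): 5 bp
  [5,18): 13 bp
  [18,31): 13 bp
  [31,38): 7 bp
  [38,50): 12 bp
  [50,58): 8 bp
  [58,65): 7 bp
  [65,75): 10 bp
  [75,87): 12 bp
  [87,100): 13 bp
  [100,109): 9 bp
  [109,110): 1 bp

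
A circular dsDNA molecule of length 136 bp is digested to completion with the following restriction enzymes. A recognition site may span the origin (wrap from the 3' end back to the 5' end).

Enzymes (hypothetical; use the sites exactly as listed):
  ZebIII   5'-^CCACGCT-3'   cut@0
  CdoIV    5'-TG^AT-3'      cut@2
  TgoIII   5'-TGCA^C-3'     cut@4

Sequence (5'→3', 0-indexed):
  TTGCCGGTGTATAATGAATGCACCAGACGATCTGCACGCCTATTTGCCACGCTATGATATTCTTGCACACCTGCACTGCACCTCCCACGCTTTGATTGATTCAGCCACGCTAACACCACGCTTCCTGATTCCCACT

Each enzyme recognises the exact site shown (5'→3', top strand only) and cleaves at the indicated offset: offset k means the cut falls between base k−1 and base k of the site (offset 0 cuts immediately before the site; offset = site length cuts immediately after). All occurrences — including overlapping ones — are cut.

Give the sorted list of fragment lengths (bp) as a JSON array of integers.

Scan for sites:
  ZebIII CCACGCT/0: at [46, 84, 104, 115] ⇒ [46, 84, 104, 115]
  CdoIV TGAT/2: at [54, 92, 96, 125] ⇒ [56, 94, 98, 127]
  TgoIII TGCAC/4: at [18, 32, 63, 71, 76] ⇒ [22, 36, 67, 75, 80]

Pooled cuts: [22, 36, 46, 56, 67, 75, 80, 84, 94, 98, 104, 115, 127]

Fragment lengths:
  22→36: 14 bp
  36→46: 10 bp
  46→56: 10 bp
  56→67: 11 bp
  67→75: 8 bp
  75→80: 5 bp
  80→84: 4 bp
  84→94: 10 bp
  94→98: 4 bp
  98→104: 6 bp
  104→115: 11 bp
  115→127: 12 bp
  127→22 (wrap): 136-127+22 = 31 bp

[4,4,5,6,8,10,10,10,11,11,12,14,31]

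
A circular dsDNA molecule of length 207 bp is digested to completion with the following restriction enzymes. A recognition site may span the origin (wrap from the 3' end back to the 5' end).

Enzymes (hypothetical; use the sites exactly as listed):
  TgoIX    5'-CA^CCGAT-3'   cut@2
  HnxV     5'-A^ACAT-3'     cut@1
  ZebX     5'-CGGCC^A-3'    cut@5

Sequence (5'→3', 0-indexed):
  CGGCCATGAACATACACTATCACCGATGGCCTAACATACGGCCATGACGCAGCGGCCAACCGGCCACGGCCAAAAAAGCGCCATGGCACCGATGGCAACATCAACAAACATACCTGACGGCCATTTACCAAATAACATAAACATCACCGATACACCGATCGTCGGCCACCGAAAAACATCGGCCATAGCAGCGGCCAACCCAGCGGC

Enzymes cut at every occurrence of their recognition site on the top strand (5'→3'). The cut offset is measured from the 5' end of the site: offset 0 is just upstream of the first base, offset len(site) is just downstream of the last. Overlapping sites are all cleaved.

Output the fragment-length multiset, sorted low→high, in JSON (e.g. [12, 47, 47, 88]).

[4,6,6,6,8,8,8,9,9,10,10,11,12,12,13,13,14,15,16,17]

Site scan:
  TgoIX CACCGAT/2: at [20, 86, 144, 152] ⇒ [22, 88, 146, 154]
  HnxV AACAT/1: at [8, 32, 96, 106, 133, 139, 174] ⇒ [9, 33, 97, 107, 134, 140, 175]
  ZebX CGGCCA/5: at [0, 38, 52, 60, 66, 117, 162, 179, 191] ⇒ [5, 43, 57, 65, 71, 122, 167, 184, 196]

Pooled cuts: [5, 9, 22, 33, 43, 57, 65, 71, 88, 97, 107, 122, 134, 140, 146, 154, 167, 175, 184, 196]

Fragments:
  5→9: 4 bp
  9→22: 13 bp
  22→33: 11 bp
  33→43: 10 bp
  43→57: 14 bp
  57→65: 8 bp
  65→71: 6 bp
  71→88: 17 bp
  88→97: 9 bp
  97→107: 10 bp
  107→122: 15 bp
  122→134: 12 bp
  134→140: 6 bp
  140→146: 6 bp
  146→154: 8 bp
  154→167: 13 bp
  167→175: 8 bp
  175→184: 9 bp
  184→196: 12 bp
  196→5 (wrap): 207-196+5 = 16 bp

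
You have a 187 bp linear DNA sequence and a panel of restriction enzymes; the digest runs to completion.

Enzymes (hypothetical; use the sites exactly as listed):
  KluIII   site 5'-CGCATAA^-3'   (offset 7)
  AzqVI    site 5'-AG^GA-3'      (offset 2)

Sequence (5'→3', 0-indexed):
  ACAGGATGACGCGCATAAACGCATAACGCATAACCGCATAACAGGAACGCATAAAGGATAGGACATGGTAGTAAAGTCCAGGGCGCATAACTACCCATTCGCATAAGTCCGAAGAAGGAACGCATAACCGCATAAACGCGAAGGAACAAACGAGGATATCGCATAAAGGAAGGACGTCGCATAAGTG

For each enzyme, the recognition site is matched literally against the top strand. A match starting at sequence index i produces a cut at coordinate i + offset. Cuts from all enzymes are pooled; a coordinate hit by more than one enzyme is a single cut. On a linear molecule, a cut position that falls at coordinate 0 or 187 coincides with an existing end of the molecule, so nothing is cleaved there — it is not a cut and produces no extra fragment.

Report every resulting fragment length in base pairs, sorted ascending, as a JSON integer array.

Per-enzyme occurrences:
  KluIII CGCATAA/7: at [11, 19, 26, 34, 47, 83, 99, 120, 128, 159, 177] ⇒ [18, 26, 33, 41, 54, 90, 106, 127, 135, 166, 184]
  AzqVI AGGA/2: at [2, 42, 54, 59, 115, 141, 152, 166, 170] ⇒ [4, 44, 56, 61, 117, 143, 154, 168, 172]

Pooled cuts: [4, 18, 26, 33, 41, 44, 54, 56, 61, 90, 106, 117, 127, 135, 143, 154, 166, 168, 172, 184]

Fragment lengths:
  [0,4): 4 bp
  [4,18): 14 bp
  [18,26): 8 bp
  [26,33): 7 bp
  [33,41): 8 bp
  [41,44): 3 bp
  [44,54): 10 bp
  [54,56): 2 bp
  [56,61): 5 bp
  [61,90): 29 bp
  [90,106): 16 bp
  [106,117): 11 bp
  [117,127): 10 bp
  [127,135): 8 bp
  [135,143): 8 bp
  [143,154): 11 bp
  [154,166): 12 bp
  [166,168): 2 bp
  [168,172): 4 bp
  [172,184): 12 bp
  [184,187): 3 bp

[2,2,3,3,4,4,5,7,8,8,8,8,10,10,11,11,12,12,14,16,29]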